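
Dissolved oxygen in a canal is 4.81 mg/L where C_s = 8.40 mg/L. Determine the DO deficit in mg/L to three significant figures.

D ≈ 3.59 mg/L

D = C_s − C = 8.40 − 4.81 = 3.59 mg/L.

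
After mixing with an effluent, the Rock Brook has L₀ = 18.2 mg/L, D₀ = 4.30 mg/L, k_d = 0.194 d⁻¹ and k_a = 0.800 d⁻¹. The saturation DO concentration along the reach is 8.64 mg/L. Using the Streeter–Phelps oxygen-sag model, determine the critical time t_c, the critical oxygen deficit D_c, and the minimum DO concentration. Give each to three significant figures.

t_c ≈ 0.128 d; D_c ≈ 4.31 mg/L; min DO ≈ 4.33 mg/L

At the critical point dD/dt = 0, so k_d L₀ e^(−k_d t) = k_a D. Substituting D(t) from the Streeter–Phelps equation and solving for t gives
t_c = ln[(k_a/k_d)(1 − D₀(k_a−k_d)/(k_d L₀))] / (k_a−k_d).
Here k_a−k_d = 0.6060 d⁻¹ and 1 − D₀(k_a−k_d)/(k_d L₀) = 1 − 4.30×0.6060/(0.194×18.2) = 0.2620, so
t_c = ln(4.124 × 0.2620) / 0.6060 = 0.07727 / 0.6060 = 0.1275 d.
D_c = (k_d/k_a) L₀ e^(−k_d t_c) = (0.194/0.800) × 18.2 × e^(−0.194×0.1275) = 0.2425 × 18.2 × 0.9756 = 4.306 mg/L.
Minimum DO = C_s − D_c = 8.64 − 4.306 = 4.334 mg/L.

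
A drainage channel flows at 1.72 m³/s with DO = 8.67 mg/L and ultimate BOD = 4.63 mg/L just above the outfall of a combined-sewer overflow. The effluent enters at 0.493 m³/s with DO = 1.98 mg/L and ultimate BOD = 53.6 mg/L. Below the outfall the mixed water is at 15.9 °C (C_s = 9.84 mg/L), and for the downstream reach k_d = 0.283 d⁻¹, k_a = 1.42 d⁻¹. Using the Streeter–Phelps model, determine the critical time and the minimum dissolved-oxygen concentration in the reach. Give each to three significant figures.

t_c ≈ 0.395 d; minimum DO ≈ 7.07 mg/L

Mixed DO = (1.72×8.67 + 0.493×1.98)/(1.72+0.493) = 15.89/2.213 = 7.180 mg/L.
Mixed L₀ = (1.72×4.63 + 0.493×53.6)/(2.213) = 34.39/2.213 = 15.54 mg/L.
Initial deficit D₀ = C_s − DO₀ = 9.84 − 7.180 = 2.660 mg/L.
t_c = (1/1.137) ln[(1.42/0.283)(1 − 2.660×1.137/(0.283×15.54))] = 0.8795 × ln(1.566) = 0.3947 d.
D_c = (0.283/1.42) × 15.54 × e^(−0.283×0.3947) = 0.1993 × 15.54 × 0.8943 = 2.770 mg/L.
Minimum DO = 9.84 − 2.770 = 7.070 mg/L.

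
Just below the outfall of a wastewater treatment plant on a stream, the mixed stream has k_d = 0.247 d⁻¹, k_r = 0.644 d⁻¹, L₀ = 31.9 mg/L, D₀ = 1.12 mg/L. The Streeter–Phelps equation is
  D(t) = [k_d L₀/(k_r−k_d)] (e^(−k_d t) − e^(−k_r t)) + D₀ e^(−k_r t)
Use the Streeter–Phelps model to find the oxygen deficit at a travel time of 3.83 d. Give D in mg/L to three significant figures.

k_d L₀/(k_r−k_d) = 0.247×31.9/(0.644−0.247) = 7.879/0.3970 = 19.85 mg/L.
e^(−k_d t) = e^(−0.247×3.830) = 0.3883; e^(−k_r t) = e^(−0.644×3.830) = 0.08488.
D = 19.85 × (0.3883 − 0.08488) + 1.12 × 0.08488 = 6.022 + 0.09507 = 6.117 mg/L.

D ≈ 6.12 mg/L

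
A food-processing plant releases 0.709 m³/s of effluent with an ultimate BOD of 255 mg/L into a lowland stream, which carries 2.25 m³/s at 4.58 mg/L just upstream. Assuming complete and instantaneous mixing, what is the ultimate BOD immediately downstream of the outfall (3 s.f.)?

64.6 mg/L

Flow-weighted mixing: C = (Q_r C_r + Q_w C_w)/(Q_r + Q_w)
= (2.25×4.58 + 0.709×255)/(2.25 + 0.709) = 191.1/2.959 = 64.58 mg/L.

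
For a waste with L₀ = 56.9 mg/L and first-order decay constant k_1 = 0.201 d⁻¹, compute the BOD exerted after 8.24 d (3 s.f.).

y_t = L₀(1 − e^(−k_1 t)) = 56.9 × (1 − e^(−0.201×8.24))
= 56.9 × (1 − 0.1909) = 56.9 × 0.8091 = 46.04 mg/L.

y ≈ 46.0 mg/L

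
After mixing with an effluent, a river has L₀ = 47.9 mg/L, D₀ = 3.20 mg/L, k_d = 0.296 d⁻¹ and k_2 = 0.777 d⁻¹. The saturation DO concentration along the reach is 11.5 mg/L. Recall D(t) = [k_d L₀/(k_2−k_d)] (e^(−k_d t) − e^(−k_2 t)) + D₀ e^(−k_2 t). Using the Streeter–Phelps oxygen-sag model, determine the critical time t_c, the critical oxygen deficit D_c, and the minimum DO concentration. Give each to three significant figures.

At the critical point dD/dt = 0, so k_d L₀ e^(−k_d t) = k_2 D. Substituting D(t) from the Streeter–Phelps equation and solving for t gives
t_c = ln[(k_2/k_d)(1 − D₀(k_2−k_d)/(k_d L₀))] / (k_2−k_d).
Here k_2−k_d = 0.4810 d⁻¹ and 1 − D₀(k_2−k_d)/(k_d L₀) = 1 − 3.20×0.4810/(0.296×47.9) = 0.8914, so
t_c = ln(2.625 × 0.8914) / 0.4810 = 0.8502 / 0.4810 = 1.767 d.
D_c = (k_d/k_2) L₀ e^(−k_d t_c) = (0.296/0.777) × 47.9 × e^(−0.296×1.767) = 0.3810 × 47.9 × 0.5926 = 10.81 mg/L.
Minimum DO = C_s − D_c = 11.5 − 10.81 = 0.6858 mg/L.

t_c ≈ 1.77 d; D_c ≈ 10.8 mg/L; min DO ≈ 0.686 mg/L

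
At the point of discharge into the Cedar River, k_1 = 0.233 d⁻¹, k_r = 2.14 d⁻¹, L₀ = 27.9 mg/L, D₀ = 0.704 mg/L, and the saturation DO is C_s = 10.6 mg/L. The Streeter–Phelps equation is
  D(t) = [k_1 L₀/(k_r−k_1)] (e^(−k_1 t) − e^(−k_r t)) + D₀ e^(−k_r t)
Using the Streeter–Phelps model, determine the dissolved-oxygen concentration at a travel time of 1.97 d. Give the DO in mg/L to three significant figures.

k_1 L₀/(k_r−k_1) = 0.233×27.9/(2.14−0.233) = 6.501/1.907 = 3.409 mg/L.
e^(−k_1 t) = e^(−0.233×1.970) = 0.6319; e^(−k_r t) = e^(−2.14×1.970) = 0.01476.
D = 3.409 × (0.6319 − 0.01476) + 0.704 × 0.01476 = 2.104 + 0.01039 = 2.114 mg/L.
DO = C_s − D = 10.6 − 2.114 = 8.486 mg/L.

DO ≈ 8.49 mg/L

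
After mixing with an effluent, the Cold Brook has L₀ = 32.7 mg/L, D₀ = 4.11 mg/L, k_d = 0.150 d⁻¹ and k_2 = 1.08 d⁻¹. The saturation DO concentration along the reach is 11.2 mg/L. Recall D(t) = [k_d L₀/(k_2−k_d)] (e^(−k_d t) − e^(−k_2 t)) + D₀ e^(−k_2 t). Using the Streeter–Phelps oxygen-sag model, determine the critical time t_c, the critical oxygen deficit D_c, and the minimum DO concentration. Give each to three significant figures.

t_c ≈ 0.498 d; D_c ≈ 4.21 mg/L; min DO ≈ 6.99 mg/L

With k_2/k_d = 7.200 and 1 − D₀(k_2−k_d)/(k_d L₀) = 0.2207,
t_c = ln(7.200 × 0.2207) / (1.08 − 0.150) = ln(1.589) / 0.9300 = 0.4633/0.9300 = 0.4982 d.
L(t_c) = L₀ e^(−k_d t_c) = 32.7 × 0.9280 = 30.35 mg/L, and at the critical point k_2 D_c = k_d L, so D_c = (0.150/1.08) × 30.35 = 4.215 mg/L.
Minimum DO = C_s − D_c = 11.2 − 4.215 = 6.985 mg/L.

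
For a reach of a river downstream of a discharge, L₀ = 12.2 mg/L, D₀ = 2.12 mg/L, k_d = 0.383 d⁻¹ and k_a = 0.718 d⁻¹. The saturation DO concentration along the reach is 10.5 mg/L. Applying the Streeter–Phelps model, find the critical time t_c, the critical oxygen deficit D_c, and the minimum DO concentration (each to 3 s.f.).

t_c ≈ 1.38 d; D_c ≈ 3.83 mg/L; min DO ≈ 6.67 mg/L

At the critical point dD/dt = 0, so k_d L₀ e^(−k_d t) = k_a D. Substituting D(t) from the Streeter–Phelps equation and solving for t gives
t_c = ln[(k_a/k_d)(1 − D₀(k_a−k_d)/(k_d L₀))] / (k_a−k_d).
Here k_a−k_d = 0.3350 d⁻¹ and 1 − D₀(k_a−k_d)/(k_d L₀) = 1 − 2.12×0.3350/(0.383×12.2) = 0.8480, so
t_c = ln(1.875 × 0.8480) / 0.3350 = 0.4636 / 0.3350 = 1.384 d.
D_c = (k_d/k_a) L₀ e^(−k_d t_c) = (0.383/0.718) × 12.2 × e^(−0.383×1.384) = 0.5334 × 12.2 × 0.5886 = 3.831 mg/L.
Minimum DO = C_s − D_c = 10.5 − 3.831 = 6.669 mg/L.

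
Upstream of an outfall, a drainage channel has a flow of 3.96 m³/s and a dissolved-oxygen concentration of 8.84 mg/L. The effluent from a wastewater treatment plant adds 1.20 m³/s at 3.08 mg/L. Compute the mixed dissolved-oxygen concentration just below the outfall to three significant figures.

7.50 mg/L

Flow-weighted mixing: C = (Q_r C_r + Q_w C_w)/(Q_r + Q_w)
= (3.96×8.84 + 1.20×3.08)/(3.96 + 1.20) = 38.70/5.160 = 7.500 mg/L.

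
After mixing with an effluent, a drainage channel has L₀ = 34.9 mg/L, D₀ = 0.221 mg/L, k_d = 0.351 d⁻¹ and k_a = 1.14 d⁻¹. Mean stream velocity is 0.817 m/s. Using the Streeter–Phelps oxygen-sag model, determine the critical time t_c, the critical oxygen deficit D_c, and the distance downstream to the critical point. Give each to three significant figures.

t_c ≈ 1.47 d; D_c ≈ 6.40 mg/L; x_c ≈ 104 km

t_c = [1/(k_a−k_d)] ln[(k_a/k_d)(1 − D₀(k_a−k_d)/(k_d L₀))]
= [1/(1.14−0.351)] ln[(1.14/0.351)(1 − 0.221×0.7890/(0.351×34.9))]
= (1/0.7890) ln[3.248 × 0.9858] = 1.267 × ln(3.202) = 1.267 × 1.164 = 1.475 d.
L(t_c) = L₀ e^(−k_d t_c) = 34.9 × 0.5959 = 20.80 mg/L, and at the critical point k_a D_c = k_d L, so D_c = (0.351/1.14) × 20.80 = 6.403 mg/L.
x_c = v t_c = 0.817 m/s × 1.475 d × 86400 s/d = 104100 m ≈ 104 km.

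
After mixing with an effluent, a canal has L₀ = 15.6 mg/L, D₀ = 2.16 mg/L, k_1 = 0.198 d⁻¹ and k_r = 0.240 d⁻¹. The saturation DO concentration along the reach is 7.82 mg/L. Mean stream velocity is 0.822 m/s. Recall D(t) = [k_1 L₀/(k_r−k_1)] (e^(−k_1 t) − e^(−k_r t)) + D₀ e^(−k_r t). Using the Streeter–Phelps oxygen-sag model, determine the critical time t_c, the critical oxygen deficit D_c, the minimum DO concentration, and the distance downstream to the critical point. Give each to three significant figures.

t_c ≈ 3.87 d; D_c ≈ 5.98 mg/L; min DO ≈ 1.84 mg/L; x_c ≈ 275 km

At the critical point dD/dt = 0, so k_1 L₀ e^(−k_1 t) = k_r D. Substituting D(t) from the Streeter–Phelps equation and solving for t gives
t_c = ln[(k_r/k_1)(1 − D₀(k_r−k_1)/(k_1 L₀))] / (k_r−k_1).
Here k_r−k_1 = 0.04200 d⁻¹ and 1 − D₀(k_r−k_1)/(k_1 L₀) = 1 − 2.16×0.04200/(0.198×15.6) = 0.9706, so
t_c = ln(1.212 × 0.9706) / 0.04200 = 0.1626 / 0.04200 = 3.871 d.
D_c = (k_1/k_r) L₀ e^(−k_1 t_c) = (0.198/0.240) × 15.6 × e^(−0.198×3.871) = 0.8250 × 15.6 × 0.4647 = 5.981 mg/L.
Minimum DO = C_s − D_c = 7.82 − 5.981 = 1.839 mg/L.
x_c = v t_c = 0.822 m/s × 3.871 d × 86400 s/d = 274900 m ≈ 275 km.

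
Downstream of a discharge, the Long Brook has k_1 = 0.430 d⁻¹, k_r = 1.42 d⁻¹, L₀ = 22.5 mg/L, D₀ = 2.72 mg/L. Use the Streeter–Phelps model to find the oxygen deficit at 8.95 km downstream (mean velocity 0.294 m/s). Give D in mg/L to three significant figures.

D ≈ 4.12 mg/L

Travel time t = x/v = 8.95 km / (0.294 m/s) = 8950 m / 0.294 m/s = 30440 s = 0.3523 d.
k_1 L₀/(k_r−k_1) = 0.430×22.5/(1.42−0.430) = 9.675/0.9900 = 9.773 mg/L.
e^(−k_1 t) = e^(−0.430×0.3523) = 0.8594; e^(−k_r t) = e^(−1.42×0.3523) = 0.6063.
D = 9.773 × (0.8594 − 0.6063) + 2.72 × 0.6063 = 2.473 + 1.649 = 4.122 mg/L.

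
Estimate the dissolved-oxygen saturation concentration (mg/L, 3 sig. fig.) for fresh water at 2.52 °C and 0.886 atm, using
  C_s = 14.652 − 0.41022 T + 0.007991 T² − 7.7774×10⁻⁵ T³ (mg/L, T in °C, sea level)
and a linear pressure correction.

C_s ≈ 12.1 mg/L

At sea level: C_s = 14.652 − 0.41022×2.52 + 0.007991×2.52² − 7.7774×10⁻⁵×2.52³ = 13.67 mg/L.
Pressure correction: C_s' = 13.67 × 0.886 = 12.11 mg/L.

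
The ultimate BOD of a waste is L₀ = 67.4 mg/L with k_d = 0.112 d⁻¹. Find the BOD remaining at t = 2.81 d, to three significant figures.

L ≈ 49.2 mg/L

L_t = L₀ e^(−k_d t) = 67.4 × e^(−0.112×2.81) = 67.4 × 0.7300 = 49.20 mg/L.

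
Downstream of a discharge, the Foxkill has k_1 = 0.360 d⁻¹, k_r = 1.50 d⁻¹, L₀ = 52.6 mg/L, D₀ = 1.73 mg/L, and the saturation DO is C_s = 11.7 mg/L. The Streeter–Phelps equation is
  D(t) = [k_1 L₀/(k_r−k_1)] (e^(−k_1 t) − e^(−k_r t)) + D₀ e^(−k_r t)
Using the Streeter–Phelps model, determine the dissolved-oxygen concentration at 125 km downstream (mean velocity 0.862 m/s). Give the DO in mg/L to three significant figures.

DO ≈ 3.82 mg/L

Travel time t = x/v = 125 km / (0.862 m/s) = 125000 m / 0.862 m/s = 145000 s = 1.678 d.
k_1 L₀/(k_r−k_1) = 0.360×52.6/(1.50−0.360) = 18.94/1.140 = 16.61 mg/L.
e^(−k_1 t) = e^(−0.360×1.678) = 0.5465; e^(−k_r t) = e^(−1.50×1.678) = 0.08066.
D = 16.61 × (0.5465 − 0.08066) + 1.73 × 0.08066 = 7.738 + 0.1395 = 7.878 mg/L.
DO = C_s − D = 11.7 − 7.878 = 3.822 mg/L.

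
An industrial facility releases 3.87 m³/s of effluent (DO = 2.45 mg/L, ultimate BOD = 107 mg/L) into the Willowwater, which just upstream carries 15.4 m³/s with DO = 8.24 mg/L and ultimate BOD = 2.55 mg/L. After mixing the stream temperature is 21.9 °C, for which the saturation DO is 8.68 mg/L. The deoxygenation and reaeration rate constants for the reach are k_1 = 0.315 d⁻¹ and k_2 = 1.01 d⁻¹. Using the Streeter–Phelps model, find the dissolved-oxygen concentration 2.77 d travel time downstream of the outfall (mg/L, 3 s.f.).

Mixed DO = (15.4×8.24 + 3.87×2.45)/(15.4+3.87) = 136.4/19.27 = 7.077 mg/L.
Mixed L₀ = (15.4×2.55 + 3.87×107)/(19.27) = 453.4/19.27 = 23.53 mg/L.
Initial deficit D₀ = C_s − DO₀ = 8.68 − 7.077 = 1.603 mg/L.
D(2.77) = [0.315×23.53/(1.01−0.315)](e^(−0.315×2.77) − e^(−1.01×2.77)) + 1.603 e^(−1.01×2.77)
= 10.66 × (0.4179 − 0.06095) + 1.603 × 0.06095 = 3.904 mg/L.
DO = 8.68 − 3.904 = 4.776 mg/L.

DO ≈ 4.78 mg/L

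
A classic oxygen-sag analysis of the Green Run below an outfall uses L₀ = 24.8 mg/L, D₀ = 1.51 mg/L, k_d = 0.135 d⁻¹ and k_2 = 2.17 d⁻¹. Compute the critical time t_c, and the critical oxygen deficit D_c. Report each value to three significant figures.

t_c ≈ 0.137 d; D_c ≈ 1.51 mg/L

At the critical point dD/dt = 0, so k_d L₀ e^(−k_d t) = k_2 D. Substituting D(t) from the Streeter–Phelps equation and solving for t gives
t_c = ln[(k_2/k_d)(1 − D₀(k_2−k_d)/(k_d L₀))] / (k_2−k_d).
Here k_2−k_d = 2.035 d⁻¹ and 1 − D₀(k_2−k_d)/(k_d L₀) = 1 − 1.51×2.035/(0.135×24.8) = 0.08218, so
t_c = ln(16.07 × 0.08218) / 2.035 = 0.2784 / 2.035 = 0.1368 d.
D_c = (k_d/k_2) L₀ e^(−k_d t_c) = (0.135/2.17) × 24.8 × e^(−0.135×0.1368) = 0.06221 × 24.8 × 0.9817 = 1.515 mg/L.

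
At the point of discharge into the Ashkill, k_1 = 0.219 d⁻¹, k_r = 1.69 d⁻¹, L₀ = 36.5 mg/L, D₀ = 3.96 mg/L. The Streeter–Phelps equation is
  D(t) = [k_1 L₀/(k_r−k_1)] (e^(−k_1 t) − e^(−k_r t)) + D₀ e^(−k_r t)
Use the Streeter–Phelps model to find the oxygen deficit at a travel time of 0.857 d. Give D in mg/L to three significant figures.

k_1 L₀/(k_r−k_1) = 0.219×36.5/(1.69−0.219) = 7.994/1.471 = 5.434 mg/L.
e^(−k_1 t) = e^(−0.219×0.8570) = 0.8289; e^(−k_r t) = e^(−1.69×0.8570) = 0.2350.
D = 5.434 × (0.8289 − 0.2350) + 3.96 × 0.2350 = 3.227 + 0.9305 = 4.158 mg/L.

D ≈ 4.16 mg/L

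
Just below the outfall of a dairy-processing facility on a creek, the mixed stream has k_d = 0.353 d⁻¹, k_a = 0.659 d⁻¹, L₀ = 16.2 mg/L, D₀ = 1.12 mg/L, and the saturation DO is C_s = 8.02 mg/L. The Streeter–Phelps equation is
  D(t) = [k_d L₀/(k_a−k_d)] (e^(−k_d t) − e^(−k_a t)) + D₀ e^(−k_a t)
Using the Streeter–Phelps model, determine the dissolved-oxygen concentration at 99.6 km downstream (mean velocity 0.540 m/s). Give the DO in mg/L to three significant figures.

DO ≈ 3.53 mg/L

Travel time t = x/v = 99.6 km / (0.540 m/s) = 99600 m / 0.540 m/s = 184400 s = 2.135 d.
k_d L₀/(k_a−k_d) = 0.353×16.2/(0.659−0.353) = 5.719/0.3060 = 18.69 mg/L.
e^(−k_d t) = e^(−0.353×2.135) = 0.4707; e^(−k_a t) = e^(−0.659×2.135) = 0.2449.
D = 18.69 × (0.4707 − 0.2449) + 1.12 × 0.2449 = 4.219 + 0.2743 = 4.493 mg/L.
DO = C_s − D = 8.02 − 4.493 = 3.527 mg/L.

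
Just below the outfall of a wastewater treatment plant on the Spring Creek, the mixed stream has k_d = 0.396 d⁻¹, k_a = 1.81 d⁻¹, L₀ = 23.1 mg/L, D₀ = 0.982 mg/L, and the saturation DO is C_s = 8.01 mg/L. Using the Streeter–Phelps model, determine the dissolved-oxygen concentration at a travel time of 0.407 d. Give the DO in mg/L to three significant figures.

k_d L₀/(k_a−k_d) = 0.396×23.1/(1.81−0.396) = 9.148/1.414 = 6.469 mg/L.
e^(−k_d t) = e^(−0.396×0.4070) = 0.8511; e^(−k_a t) = e^(−1.81×0.4070) = 0.4787.
D = 6.469 × (0.8511 − 0.4787) + 0.982 × 0.4787 = 2.409 + 0.4701 = 2.880 mg/L.
DO = C_s − D = 8.01 − 2.880 = 5.130 mg/L.

DO ≈ 5.13 mg/L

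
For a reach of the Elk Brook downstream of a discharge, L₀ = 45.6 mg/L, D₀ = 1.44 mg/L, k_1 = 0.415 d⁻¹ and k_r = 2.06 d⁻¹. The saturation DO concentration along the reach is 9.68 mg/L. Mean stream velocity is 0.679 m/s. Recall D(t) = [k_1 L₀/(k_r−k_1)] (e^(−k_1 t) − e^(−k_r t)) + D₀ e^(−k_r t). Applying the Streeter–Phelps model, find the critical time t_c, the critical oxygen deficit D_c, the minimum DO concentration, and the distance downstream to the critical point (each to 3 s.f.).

With k_r/k_1 = 4.964 and 1 − D₀(k_r−k_1)/(k_1 L₀) = 0.8748,
t_c = ln(4.964 × 0.8748) / (2.06 − 0.415) = ln(4.343) / 1.645 = 1.468/1.645 = 0.8927 d.
D_c = (k_1/k_r) L₀ e^(−k_1 t_c) = (0.415/2.06) × 45.6 × e^(−0.415×0.8927) = 0.2015 × 45.6 × 0.6904 = 6.342 mg/L.
Minimum DO = C_s − D_c = 9.68 − 6.342 = 3.338 mg/L.
x_c = v t_c = 0.679 m/s × 0.8927 d × 86400 s/d = 52370 m ≈ 52.4 km.

t_c ≈ 0.893 d; D_c ≈ 6.34 mg/L; min DO ≈ 3.34 mg/L; x_c ≈ 52.4 km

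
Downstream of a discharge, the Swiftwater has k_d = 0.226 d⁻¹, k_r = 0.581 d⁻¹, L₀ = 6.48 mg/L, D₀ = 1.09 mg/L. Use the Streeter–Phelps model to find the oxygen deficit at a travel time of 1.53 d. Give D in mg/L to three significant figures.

D ≈ 1.67 mg/L

k_d L₀/(k_r−k_d) = 0.226×6.48/(0.581−0.226) = 1.464/0.3550 = 4.125 mg/L.
e^(−k_d t) = e^(−0.226×1.530) = 0.7077; e^(−k_r t) = e^(−0.581×1.530) = 0.4111.
D = 4.125 × (0.7077 − 0.4111) + 1.09 × 0.4111 = 1.223 + 0.4481 = 1.672 mg/L.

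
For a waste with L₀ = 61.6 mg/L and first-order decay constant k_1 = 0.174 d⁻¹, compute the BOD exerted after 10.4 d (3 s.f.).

y_t = L₀(1 − e^(−k_1 t)) = 61.6 × (1 − e^(−0.174×10.4))
= 61.6 × (1 − 0.1637) = 61.6 × 0.8363 = 51.51 mg/L.

y ≈ 51.5 mg/L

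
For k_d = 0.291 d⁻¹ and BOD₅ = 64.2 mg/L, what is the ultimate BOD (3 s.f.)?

BOD₅ = L₀(1 − e^(−5k_d)) ⇒ L₀ = BOD₅ / (1 − e^(−5×0.291))
= 64.2 / (1 − 0.2334) = 64.2 / 0.7666 = 83.75 mg/L.

L₀ ≈ 83.7 mg/L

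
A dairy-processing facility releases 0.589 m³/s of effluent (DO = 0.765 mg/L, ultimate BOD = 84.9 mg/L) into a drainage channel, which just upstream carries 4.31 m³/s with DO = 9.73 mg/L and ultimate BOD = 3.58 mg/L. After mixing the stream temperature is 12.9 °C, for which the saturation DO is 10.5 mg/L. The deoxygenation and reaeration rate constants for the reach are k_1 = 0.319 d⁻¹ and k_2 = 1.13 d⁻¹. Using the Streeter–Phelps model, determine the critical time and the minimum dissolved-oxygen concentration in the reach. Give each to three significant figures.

t_c ≈ 1.03 d; minimum DO ≈ 7.78 mg/L

Mixed DO = (4.31×9.73 + 0.589×0.765)/(4.31+0.589) = 42.39/4.899 = 8.652 mg/L.
Mixed L₀ = (4.31×3.58 + 0.589×84.9)/(4.899) = 65.44/4.899 = 13.36 mg/L.
Initial deficit D₀ = C_s − DO₀ = 10.5 − 8.652 = 1.848 mg/L.
t_c = (1/0.8110) ln[(1.13/0.319)(1 − 1.848×0.8110/(0.319×13.36))] = 1.233 × ln(2.296) = 1.025 d.
D_c = (0.319/1.13) × 13.36 × e^(−0.319×1.025) = 0.2823 × 13.36 × 0.7211 = 2.719 mg/L.
Minimum DO = 10.5 − 2.719 = 7.781 mg/L.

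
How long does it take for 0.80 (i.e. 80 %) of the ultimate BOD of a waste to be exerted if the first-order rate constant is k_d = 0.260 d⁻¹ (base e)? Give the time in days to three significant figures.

y/L₀ = 1 − e^(−k_d t) = 0.80 ⇒ e^(−k_d t) = 0.200
t = −ln(0.200) / 0.260 = 1.609 / 0.260 = 6.190 d.

t ≈ 6.19 d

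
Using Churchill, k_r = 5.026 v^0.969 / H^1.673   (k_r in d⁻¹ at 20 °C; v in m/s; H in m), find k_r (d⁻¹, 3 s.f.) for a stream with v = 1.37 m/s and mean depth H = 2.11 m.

k_r = 5.026 × 1.37^0.969 / 2.11^1.673 = 5.026 × 1.357 / 3.488 = 1.955 d⁻¹.

k_r ≈ 1.96 d⁻¹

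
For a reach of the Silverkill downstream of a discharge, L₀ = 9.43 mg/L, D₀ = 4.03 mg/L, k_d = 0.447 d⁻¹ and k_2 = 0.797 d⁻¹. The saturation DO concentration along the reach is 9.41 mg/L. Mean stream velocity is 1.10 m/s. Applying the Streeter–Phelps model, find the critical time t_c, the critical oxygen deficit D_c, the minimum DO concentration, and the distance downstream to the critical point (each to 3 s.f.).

t_c ≈ 0.488 d; D_c ≈ 4.25 mg/L; min DO ≈ 5.16 mg/L; x_c ≈ 46.4 km

With k_2/k_d = 1.783 and 1 − D₀(k_2−k_d)/(k_d L₀) = 0.6654,
t_c = ln(1.783 × 0.6654) / (0.797 − 0.447) = ln(1.186) / 0.3500 = 0.1709/0.3500 = 0.4883 d.
D_c = (k_d/k_2) L₀ e^(−k_d t_c) = (0.447/0.797) × 9.43 × e^(−0.447×0.4883) = 0.5609 × 9.43 × 0.8039 = 4.252 mg/L.
Minimum DO = C_s − D_c = 9.41 − 4.252 = 5.158 mg/L.
x_c = v t_c = 1.10 m/s × 0.4883 d × 86400 s/d = 46410 m ≈ 46.4 km.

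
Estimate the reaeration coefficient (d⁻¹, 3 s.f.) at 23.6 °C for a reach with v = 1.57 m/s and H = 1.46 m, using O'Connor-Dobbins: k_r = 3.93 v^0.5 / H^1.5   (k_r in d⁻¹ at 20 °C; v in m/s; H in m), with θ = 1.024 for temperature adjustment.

k_r ≈ 3.04 d⁻¹

k_r(20) = 3.93 × 1.57^0.5 / 1.46^1.5 = 3.93 × 1.253 / 1.764 = 2.791 d⁻¹.
k_r(23.6) = 2.791 × 1.024^(23.6−20) = 2.791 × 1.089 = 3.040 d⁻¹.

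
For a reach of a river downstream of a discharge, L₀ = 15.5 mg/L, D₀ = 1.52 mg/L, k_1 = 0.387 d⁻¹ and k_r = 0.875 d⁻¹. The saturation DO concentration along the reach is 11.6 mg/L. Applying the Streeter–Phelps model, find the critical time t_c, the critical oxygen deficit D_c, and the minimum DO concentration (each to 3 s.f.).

t_c ≈ 1.40 d; D_c ≈ 3.99 mg/L; min DO ≈ 7.61 mg/L

At the critical point dD/dt = 0, so k_1 L₀ e^(−k_1 t) = k_r D. Substituting D(t) from the Streeter–Phelps equation and solving for t gives
t_c = ln[(k_r/k_1)(1 − D₀(k_r−k_1)/(k_1 L₀))] / (k_r−k_1).
Here k_r−k_1 = 0.4880 d⁻¹ and 1 − D₀(k_r−k_1)/(k_1 L₀) = 1 − 1.52×0.4880/(0.387×15.5) = 0.8763, so
t_c = ln(2.261 × 0.8763) / 0.4880 = 0.6838 / 0.4880 = 1.401 d.
D_c = (k_1/k_r) L₀ e^(−k_1 t_c) = (0.387/0.875) × 15.5 × e^(−0.387×1.401) = 0.4423 × 15.5 × 0.5814 = 3.986 mg/L.
Minimum DO = C_s − D_c = 11.6 − 3.986 = 7.614 mg/L.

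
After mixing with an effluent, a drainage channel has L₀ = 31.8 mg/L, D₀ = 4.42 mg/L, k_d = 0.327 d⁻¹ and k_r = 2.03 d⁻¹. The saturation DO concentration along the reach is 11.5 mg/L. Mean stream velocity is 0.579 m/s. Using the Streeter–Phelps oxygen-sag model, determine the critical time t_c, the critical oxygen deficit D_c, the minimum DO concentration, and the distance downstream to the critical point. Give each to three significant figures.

t_c ≈ 0.316 d; D_c ≈ 4.62 mg/L; min DO ≈ 6.88 mg/L; x_c ≈ 15.8 km

At the critical point dD/dt = 0, so k_d L₀ e^(−k_d t) = k_r D. Substituting D(t) from the Streeter–Phelps equation and solving for t gives
t_c = ln[(k_r/k_d)(1 − D₀(k_r−k_d)/(k_d L₀))] / (k_r−k_d).
Here k_r−k_d = 1.703 d⁻¹ and 1 − D₀(k_r−k_d)/(k_d L₀) = 1 − 4.42×1.703/(0.327×31.8) = 0.2761, so
t_c = ln(6.208 × 0.2761) / 1.703 = 0.5389 / 1.703 = 0.3165 d.
D_c = (k_d/k_r) L₀ e^(−k_d t_c) = (0.327/2.03) × 31.8 × e^(−0.327×0.3165) = 0.1611 × 31.8 × 0.9017 = 4.619 mg/L.
Minimum DO = C_s − D_c = 11.5 − 4.619 = 6.881 mg/L.
x_c = v t_c = 0.579 m/s × 0.3165 d × 86400 s/d = 15830 m ≈ 15.8 km.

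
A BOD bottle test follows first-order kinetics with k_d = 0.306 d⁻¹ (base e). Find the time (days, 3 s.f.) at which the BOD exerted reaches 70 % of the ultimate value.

y/L₀ = 1 − e^(−k_d t) = 0.70 ⇒ e^(−k_d t) = 0.300
t = −ln(0.300) / 0.306 = 1.204 / 0.306 = 3.935 d.

t ≈ 3.93 d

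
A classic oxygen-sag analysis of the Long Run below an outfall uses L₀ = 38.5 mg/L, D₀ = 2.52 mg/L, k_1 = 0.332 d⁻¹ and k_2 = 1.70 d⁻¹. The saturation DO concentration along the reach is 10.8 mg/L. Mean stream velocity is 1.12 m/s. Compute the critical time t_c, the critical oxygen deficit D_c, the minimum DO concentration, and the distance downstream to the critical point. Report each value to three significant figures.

t_c ≈ 0.964 d; D_c ≈ 5.46 mg/L; min DO ≈ 5.34 mg/L; x_c ≈ 93.3 km

At the critical point dD/dt = 0, so k_1 L₀ e^(−k_1 t) = k_2 D. Substituting D(t) from the Streeter–Phelps equation and solving for t gives
t_c = ln[(k_2/k_1)(1 − D₀(k_2−k_1)/(k_1 L₀))] / (k_2−k_1).
Here k_2−k_1 = 1.368 d⁻¹ and 1 − D₀(k_2−k_1)/(k_1 L₀) = 1 − 2.52×1.368/(0.332×38.5) = 0.7303, so
t_c = ln(5.120 × 0.7303) / 1.368 = 1.319 / 1.368 = 0.9641 d.
D_c = (k_1/k_2) L₀ e^(−k_1 t_c) = (0.332/1.70) × 38.5 × e^(−0.332×0.9641) = 0.1953 × 38.5 × 0.7261 = 5.459 mg/L.
Minimum DO = C_s − D_c = 10.8 − 5.459 = 5.341 mg/L.
x_c = v t_c = 1.12 m/s × 0.9641 d × 86400 s/d = 93300 m ≈ 93.3 km.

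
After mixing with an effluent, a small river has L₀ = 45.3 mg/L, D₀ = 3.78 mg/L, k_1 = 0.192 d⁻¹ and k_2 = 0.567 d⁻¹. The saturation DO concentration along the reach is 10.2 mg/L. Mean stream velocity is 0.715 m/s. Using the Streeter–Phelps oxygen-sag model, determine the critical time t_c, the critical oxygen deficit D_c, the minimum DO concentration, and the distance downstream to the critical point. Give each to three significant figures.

t_c = [1/(k_2−k_1)] ln[(k_2/k_1)(1 − D₀(k_2−k_1)/(k_1 L₀))]
= [1/(0.567−0.192)] ln[(0.567/0.192)(1 − 3.78×0.3750/(0.192×45.3))]
= (1/0.3750) ln[2.953 × 0.8370] = 2.667 × ln(2.472) = 2.667 × 0.9050 = 2.413 d.
L(t_c) = L₀ e^(−k_1 t_c) = 45.3 × 0.6292 = 28.50 mg/L, and at the critical point k_2 D_c = k_1 L, so D_c = (0.192/0.567) × 28.50 = 9.651 mg/L.
Minimum DO = C_s − D_c = 10.2 − 9.651 = 0.5486 mg/L.
x_c = v t_c = 0.715 m/s × 2.413 d × 86400 s/d = 149100 m ≈ 149 km.

t_c ≈ 2.41 d; D_c ≈ 9.65 mg/L; min DO ≈ 0.549 mg/L; x_c ≈ 149 km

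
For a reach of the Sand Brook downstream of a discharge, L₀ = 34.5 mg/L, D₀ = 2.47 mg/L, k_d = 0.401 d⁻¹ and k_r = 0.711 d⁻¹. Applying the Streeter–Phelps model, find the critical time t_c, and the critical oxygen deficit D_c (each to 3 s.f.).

t_c ≈ 1.66 d; D_c ≈ 9.98 mg/L

t_c = [1/(k_r−k_d)] ln[(k_r/k_d)(1 − D₀(k_r−k_d)/(k_d L₀))]
= [1/(0.711−0.401)] ln[(0.711/0.401)(1 − 2.47×0.3100/(0.401×34.5))]
= (1/0.3100) ln[1.773 × 0.9447] = 3.226 × ln(1.675) = 3.226 × 0.5158 = 1.664 d.
D_c = (k_d/k_r) L₀ e^(−k_d t_c) = (0.401/0.711) × 34.5 × e^(−0.401×1.664) = 0.5640 × 34.5 × 0.5132 = 9.985 mg/L.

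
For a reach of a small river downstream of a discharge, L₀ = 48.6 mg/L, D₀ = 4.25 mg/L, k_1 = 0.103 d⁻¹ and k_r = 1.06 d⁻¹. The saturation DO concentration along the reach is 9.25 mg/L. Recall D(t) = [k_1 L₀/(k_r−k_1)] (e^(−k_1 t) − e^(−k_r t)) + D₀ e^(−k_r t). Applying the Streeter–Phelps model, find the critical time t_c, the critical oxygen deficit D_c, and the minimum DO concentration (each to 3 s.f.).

t_c ≈ 0.687 d; D_c ≈ 4.40 mg/L; min DO ≈ 4.85 mg/L

With k_r/k_1 = 10.29 and 1 − D₀(k_r−k_1)/(k_1 L₀) = 0.1875,
t_c = ln(10.29 × 0.1875) / (1.06 − 0.103) = ln(1.930) / 0.9570 = 0.6573/0.9570 = 0.6868 d.
L(t_c) = L₀ e^(−k_1 t_c) = 48.6 × 0.9317 = 45.28 mg/L, and at the critical point k_r D_c = k_1 L, so D_c = (0.103/1.06) × 45.28 = 4.400 mg/L.
Minimum DO = C_s − D_c = 9.25 − 4.400 = 4.850 mg/L.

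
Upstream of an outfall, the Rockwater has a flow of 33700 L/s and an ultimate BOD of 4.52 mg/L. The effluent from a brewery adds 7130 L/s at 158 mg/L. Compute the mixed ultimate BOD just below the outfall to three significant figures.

Flow-weighted mixing: C = (Q_r C_r + Q_w C_w)/(Q_r + Q_w)
= (33700×4.52 + 7130×158)/(33700 + 7130) = 1.279×10^6/40830 = 31.32 mg/L.

31.3 mg/L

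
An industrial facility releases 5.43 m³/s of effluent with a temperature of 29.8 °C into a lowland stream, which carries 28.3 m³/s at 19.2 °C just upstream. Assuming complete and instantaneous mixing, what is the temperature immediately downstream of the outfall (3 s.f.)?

20.9 °C

Flow-weighted mixing: C = (Q_r C_r + Q_w C_w)/(Q_r + Q_w)
= (28.3×19.2 + 5.43×29.8)/(28.3 + 5.43) = 705.2/33.73 = 20.91 °C.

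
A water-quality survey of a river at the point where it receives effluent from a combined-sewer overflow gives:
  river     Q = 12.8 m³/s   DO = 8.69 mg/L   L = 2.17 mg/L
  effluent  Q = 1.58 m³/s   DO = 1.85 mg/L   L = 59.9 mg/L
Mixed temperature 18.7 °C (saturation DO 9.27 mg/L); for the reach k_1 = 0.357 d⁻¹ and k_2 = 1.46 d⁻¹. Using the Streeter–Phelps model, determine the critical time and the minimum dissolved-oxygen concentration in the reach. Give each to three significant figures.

Mixed DO = (12.8×8.69 + 1.58×1.85)/(12.8+1.58) = 114.2/14.38 = 7.938 mg/L.
Mixed L₀ = (12.8×2.17 + 1.58×59.9)/(14.38) = 122.4/14.38 = 8.513 mg/L.
Initial deficit D₀ = C_s − DO₀ = 9.27 − 7.938 = 1.332 mg/L.
t_c = (1/1.103) ln[(1.46/0.357)(1 − 1.332×1.103/(0.357×8.513))] = 0.9066 × ln(2.113) = 0.6784 d.
D_c = (0.357/1.46) × 8.513 × e^(−0.357×0.6784) = 0.2445 × 8.513 × 0.7849 = 1.634 mg/L.
Minimum DO = 9.27 − 1.634 = 7.636 mg/L.

t_c ≈ 0.678 d; minimum DO ≈ 7.64 mg/L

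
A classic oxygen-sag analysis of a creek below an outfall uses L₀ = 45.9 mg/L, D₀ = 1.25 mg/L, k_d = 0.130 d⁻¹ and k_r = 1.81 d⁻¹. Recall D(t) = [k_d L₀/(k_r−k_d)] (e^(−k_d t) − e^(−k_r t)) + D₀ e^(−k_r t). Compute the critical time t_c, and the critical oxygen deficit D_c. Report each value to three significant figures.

At the critical point dD/dt = 0, so k_d L₀ e^(−k_d t) = k_r D. Substituting D(t) from the Streeter–Phelps equation and solving for t gives
t_c = ln[(k_r/k_d)(1 − D₀(k_r−k_d)/(k_d L₀))] / (k_r−k_d).
Here k_r−k_d = 1.680 d⁻¹ and 1 − D₀(k_r−k_d)/(k_d L₀) = 1 − 1.25×1.680/(0.130×45.9) = 0.6481, so
t_c = ln(13.92 × 0.6481) / 1.680 = 2.200 / 1.680 = 1.309 d.
L(t_c) = L₀ e^(−k_d t_c) = 45.9 × 0.8435 = 38.72 mg/L, and at the critical point k_r D_c = k_d L, so D_c = (0.130/1.81) × 38.72 = 2.781 mg/L.

t_c ≈ 1.31 d; D_c ≈ 2.78 mg/L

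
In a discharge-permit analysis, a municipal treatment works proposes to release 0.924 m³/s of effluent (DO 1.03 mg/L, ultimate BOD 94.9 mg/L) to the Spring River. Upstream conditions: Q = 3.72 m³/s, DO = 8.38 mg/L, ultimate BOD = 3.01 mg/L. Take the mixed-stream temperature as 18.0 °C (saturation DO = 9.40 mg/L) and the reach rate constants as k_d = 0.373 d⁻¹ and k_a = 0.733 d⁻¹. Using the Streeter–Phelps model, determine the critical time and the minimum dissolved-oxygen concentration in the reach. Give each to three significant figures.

t_c ≈ 1.54 d; minimum DO ≈ 3.31 mg/L

Mixed DO = (3.72×8.38 + 0.924×1.03)/(3.72+0.924) = 32.13/4.644 = 6.918 mg/L.
Mixed L₀ = (3.72×3.01 + 0.924×94.9)/(4.644) = 98.88/4.644 = 21.29 mg/L.
Initial deficit D₀ = C_s − DO₀ = 9.40 − 6.918 = 2.482 mg/L.
t_c = (1/0.3600) ln[(0.733/0.373)(1 − 2.482×0.3600/(0.373×21.29))] = 2.778 × ln(1.744) = 1.545 d.
D_c = (0.373/0.733) × 21.29 × e^(−0.373×1.545) = 0.5089 × 21.29 × 0.5620 = 6.089 mg/L.
Minimum DO = 9.40 − 6.089 = 3.311 mg/L.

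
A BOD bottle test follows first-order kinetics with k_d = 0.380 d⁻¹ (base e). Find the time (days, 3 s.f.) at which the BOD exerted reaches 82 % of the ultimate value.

t ≈ 4.51 d

y/L₀ = 1 − e^(−k_d t) = 0.82 ⇒ e^(−k_d t) = 0.180
t = −ln(0.180) / 0.380 = 1.715 / 0.380 = 4.513 d.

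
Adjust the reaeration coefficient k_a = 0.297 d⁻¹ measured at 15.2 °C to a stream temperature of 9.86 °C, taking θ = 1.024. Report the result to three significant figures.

k_a(T₂) = k_a(T₁) · θ^(T₂−T₁) = 0.297 × 1.024^(9.86−15.2)
= 0.297 × 1.024^-5.34 = 0.297 × 0.8810 = 0.2617 d⁻¹.

k_a ≈ 0.262 d⁻¹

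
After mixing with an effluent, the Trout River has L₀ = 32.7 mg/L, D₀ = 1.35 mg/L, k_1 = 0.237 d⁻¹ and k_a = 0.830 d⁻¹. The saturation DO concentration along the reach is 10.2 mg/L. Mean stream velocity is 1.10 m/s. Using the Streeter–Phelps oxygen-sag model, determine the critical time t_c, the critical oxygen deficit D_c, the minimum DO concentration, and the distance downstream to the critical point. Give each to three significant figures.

t_c ≈ 1.93 d; D_c ≈ 5.91 mg/L; min DO ≈ 4.29 mg/L; x_c ≈ 183 km

At the critical point dD/dt = 0, so k_1 L₀ e^(−k_1 t) = k_a D. Substituting D(t) from the Streeter–Phelps equation and solving for t gives
t_c = ln[(k_a/k_1)(1 − D₀(k_a−k_1)/(k_1 L₀))] / (k_a−k_1).
Here k_a−k_1 = 0.5930 d⁻¹ and 1 − D₀(k_a−k_1)/(k_1 L₀) = 1 − 1.35×0.5930/(0.237×32.7) = 0.8967, so
t_c = ln(3.502 × 0.8967) / 0.5930 = 1.144 / 0.5930 = 1.930 d.
D_c = (k_1/k_a) L₀ e^(−k_1 t_c) = (0.237/0.830) × 32.7 × e^(−0.237×1.930) = 0.2855 × 32.7 × 0.6330 = 5.910 mg/L.
Minimum DO = C_s − D_c = 10.2 − 5.910 = 4.290 mg/L.
x_c = v t_c = 1.10 m/s × 1.930 d × 86400 s/d = 183400 m ≈ 183 km.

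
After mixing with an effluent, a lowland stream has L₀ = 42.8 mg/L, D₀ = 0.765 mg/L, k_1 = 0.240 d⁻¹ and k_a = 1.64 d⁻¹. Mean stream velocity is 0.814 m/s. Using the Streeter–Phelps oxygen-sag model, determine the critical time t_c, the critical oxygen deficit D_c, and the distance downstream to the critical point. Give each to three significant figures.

With k_a/k_1 = 6.833 and 1 − D₀(k_a−k_1)/(k_1 L₀) = 0.8957,
t_c = ln(6.833 × 0.8957) / (1.64 − 0.240) = ln(6.121) / 1.400 = 1.812/1.400 = 1.294 d.
D_c = (k_1/k_a) L₀ e^(−k_1 t_c) = (0.240/1.64) × 42.8 × e^(−0.240×1.294) = 0.1463 × 42.8 × 0.7330 = 4.591 mg/L.
x_c = v t_c = 0.814 m/s × 1.294 d × 86400 s/d = 91010 m ≈ 91.0 km.

t_c ≈ 1.29 d; D_c ≈ 4.59 mg/L; x_c ≈ 91.0 km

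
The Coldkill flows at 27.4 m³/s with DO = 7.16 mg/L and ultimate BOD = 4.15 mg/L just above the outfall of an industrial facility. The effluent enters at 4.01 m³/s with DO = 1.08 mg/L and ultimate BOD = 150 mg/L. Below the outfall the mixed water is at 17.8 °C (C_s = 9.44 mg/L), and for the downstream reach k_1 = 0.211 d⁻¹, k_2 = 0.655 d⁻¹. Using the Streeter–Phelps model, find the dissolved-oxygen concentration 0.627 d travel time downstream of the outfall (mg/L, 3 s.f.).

Mixed DO = (27.4×7.16 + 4.01×1.08)/(27.4+4.01) = 200.5/31.41 = 6.384 mg/L.
Mixed L₀ = (27.4×4.15 + 4.01×150)/(31.41) = 715.2/31.41 = 22.77 mg/L.
Initial deficit D₀ = C_s − DO₀ = 9.44 − 6.384 = 3.056 mg/L.
D(0.627) = [0.211×22.77/(0.655−0.211)](e^(−0.211×0.627) − e^(−0.655×0.627)) + 3.056 e^(−0.655×0.627)
= 10.82 × (0.8761 − 0.6632) + 3.056 × 0.6632 = 4.330 mg/L.
DO = 9.44 − 4.330 = 5.110 mg/L.

DO ≈ 5.11 mg/L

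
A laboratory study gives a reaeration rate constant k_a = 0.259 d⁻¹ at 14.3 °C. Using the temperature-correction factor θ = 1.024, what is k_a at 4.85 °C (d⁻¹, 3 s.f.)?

k_a ≈ 0.207 d⁻¹

k_a(T₂) = k_a(T₁) · θ^(T₂−T₁) = 0.259 × 1.024^(4.85−14.3)
= 0.259 × 1.024^-9.45 = 0.259 × 0.7992 = 0.2070 d⁻¹.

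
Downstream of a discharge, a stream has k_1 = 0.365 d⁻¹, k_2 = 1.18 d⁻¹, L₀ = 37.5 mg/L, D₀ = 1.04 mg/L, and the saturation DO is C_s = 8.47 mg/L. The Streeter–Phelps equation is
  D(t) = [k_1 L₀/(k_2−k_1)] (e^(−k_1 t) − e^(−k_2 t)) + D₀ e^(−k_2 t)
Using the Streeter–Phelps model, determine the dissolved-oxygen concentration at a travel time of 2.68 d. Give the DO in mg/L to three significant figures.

k_1 L₀/(k_2−k_1) = 0.365×37.5/(1.18−0.365) = 13.69/0.8150 = 16.79 mg/L.
e^(−k_1 t) = e^(−0.365×2.680) = 0.3760; e^(−k_2 t) = e^(−1.18×2.680) = 0.04232.
D = 16.79 × (0.3760 − 0.04232) + 1.04 × 0.04232 = 5.604 + 0.04402 = 5.648 mg/L.
DO = C_s − D = 8.47 − 5.648 = 2.822 mg/L.

DO ≈ 2.82 mg/L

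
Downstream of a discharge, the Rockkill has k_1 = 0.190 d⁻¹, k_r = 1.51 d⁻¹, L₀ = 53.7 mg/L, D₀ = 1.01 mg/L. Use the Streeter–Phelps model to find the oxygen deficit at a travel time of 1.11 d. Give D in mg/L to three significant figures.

k_1 L₀/(k_r−k_1) = 0.190×53.7/(1.51−0.190) = 10.20/1.320 = 7.730 mg/L.
e^(−k_1 t) = e^(−0.190×1.110) = 0.8099; e^(−k_r t) = e^(−1.51×1.110) = 0.1871.
D = 7.730 × (0.8099 − 0.1871) + 1.01 × 0.1871 = 4.814 + 0.1890 = 5.003 mg/L.

D ≈ 5.00 mg/L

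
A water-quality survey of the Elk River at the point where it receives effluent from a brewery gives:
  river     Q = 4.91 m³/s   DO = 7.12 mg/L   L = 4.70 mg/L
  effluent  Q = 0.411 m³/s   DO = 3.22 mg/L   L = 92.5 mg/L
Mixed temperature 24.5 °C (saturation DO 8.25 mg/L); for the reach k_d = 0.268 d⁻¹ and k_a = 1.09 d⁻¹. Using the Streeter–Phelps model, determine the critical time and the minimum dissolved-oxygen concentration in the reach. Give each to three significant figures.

t_c ≈ 1.12 d; minimum DO ≈ 6.16 mg/L

Mixed DO = (4.91×7.12 + 0.411×3.22)/(4.91+0.411) = 36.28/5.321 = 6.819 mg/L.
Mixed L₀ = (4.91×4.70 + 0.411×92.5)/(5.321) = 61.09/5.321 = 11.48 mg/L.
Initial deficit D₀ = C_s − DO₀ = 8.25 − 6.819 = 1.431 mg/L.
t_c = (1/0.8220) ln[(1.09/0.268)(1 − 1.431×0.8220/(0.268×11.48))] = 1.217 × ln(2.512) = 1.121 d.
D_c = (0.268/1.09) × 11.48 × e^(−0.268×1.121) = 0.2459 × 11.48 × 0.7406 = 2.091 mg/L.
Minimum DO = 8.25 − 2.091 = 6.159 mg/L.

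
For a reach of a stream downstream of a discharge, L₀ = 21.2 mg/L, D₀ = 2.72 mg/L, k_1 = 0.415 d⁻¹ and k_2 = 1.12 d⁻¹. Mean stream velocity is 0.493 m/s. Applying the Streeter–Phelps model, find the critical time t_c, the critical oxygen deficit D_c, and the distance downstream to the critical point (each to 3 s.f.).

t_c ≈ 1.06 d; D_c ≈ 5.06 mg/L; x_c ≈ 45.1 km

t_c = [1/(k_2−k_1)] ln[(k_2/k_1)(1 − D₀(k_2−k_1)/(k_1 L₀))]
= [1/(1.12−0.415)] ln[(1.12/0.415)(1 − 2.72×0.7050/(0.415×21.2))]
= (1/0.7050) ln[2.699 × 0.7820] = 1.418 × ln(2.111) = 1.418 × 0.7470 = 1.060 d.
D_c = (k_1/k_2) L₀ e^(−k_1 t_c) = (0.415/1.12) × 21.2 × e^(−0.415×1.060) = 0.3705 × 21.2 × 0.6442 = 5.061 mg/L.
x_c = v t_c = 0.493 m/s × 1.060 d × 86400 s/d = 45130 m ≈ 45.1 km.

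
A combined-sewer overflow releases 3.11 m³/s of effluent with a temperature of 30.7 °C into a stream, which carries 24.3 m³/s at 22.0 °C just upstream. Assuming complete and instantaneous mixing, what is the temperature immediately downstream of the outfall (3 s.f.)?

23.0 °C

Flow-weighted mixing: C = (Q_r C_r + Q_w C_w)/(Q_r + Q_w)
= (24.3×22.0 + 3.11×30.7)/(24.3 + 3.11) = 630.1/27.41 = 22.99 °C.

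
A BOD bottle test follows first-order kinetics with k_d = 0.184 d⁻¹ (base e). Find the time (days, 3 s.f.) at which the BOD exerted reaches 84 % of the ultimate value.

t ≈ 9.96 d

y/L₀ = 1 − e^(−k_d t) = 0.84 ⇒ e^(−k_d t) = 0.160
t = −ln(0.160) / 0.184 = 1.833 / 0.184 = 9.960 d.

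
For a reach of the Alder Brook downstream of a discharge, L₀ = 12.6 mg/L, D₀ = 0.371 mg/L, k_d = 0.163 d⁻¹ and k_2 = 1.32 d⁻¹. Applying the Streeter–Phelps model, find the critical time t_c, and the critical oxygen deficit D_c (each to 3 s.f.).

At the critical point dD/dt = 0, so k_d L₀ e^(−k_d t) = k_2 D. Substituting D(t) from the Streeter–Phelps equation and solving for t gives
t_c = ln[(k_2/k_d)(1 − D₀(k_2−k_d)/(k_d L₀))] / (k_2−k_d).
Here k_2−k_d = 1.157 d⁻¹ and 1 − D₀(k_2−k_d)/(k_d L₀) = 1 − 0.371×1.157/(0.163×12.6) = 0.7910, so
t_c = ln(8.098 × 0.7910) / 1.157 = 1.857 / 1.157 = 1.605 d.
L(t_c) = L₀ e^(−k_d t_c) = 12.6 × 0.7698 = 9.699 mg/L, and at the critical point k_2 D_c = k_d L, so D_c = (0.163/1.32) × 9.699 = 1.198 mg/L.

t_c ≈ 1.61 d; D_c ≈ 1.20 mg/L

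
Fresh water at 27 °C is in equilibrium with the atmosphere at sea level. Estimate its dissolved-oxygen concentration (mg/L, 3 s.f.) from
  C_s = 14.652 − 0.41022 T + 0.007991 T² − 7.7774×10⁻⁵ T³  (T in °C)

C_s ≈ 7.87 mg/L

C_s = 14.652 − 0.41022×27 + 0.007991×27² − 7.7774×10⁻⁵×27³ = 7.871 mg/L.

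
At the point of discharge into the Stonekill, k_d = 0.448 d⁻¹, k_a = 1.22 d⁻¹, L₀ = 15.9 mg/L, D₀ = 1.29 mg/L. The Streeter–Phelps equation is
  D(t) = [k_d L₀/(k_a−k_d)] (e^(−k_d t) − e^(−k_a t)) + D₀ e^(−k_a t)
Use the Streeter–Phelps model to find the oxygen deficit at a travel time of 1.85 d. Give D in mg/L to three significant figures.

D ≈ 3.20 mg/L

k_d L₀/(k_a−k_d) = 0.448×15.9/(1.22−0.448) = 7.123/0.7720 = 9.227 mg/L.
e^(−k_d t) = e^(−0.448×1.850) = 0.4366; e^(−k_a t) = e^(−1.22×1.850) = 0.1047.
D = 9.227 × (0.4366 − 0.1047) + 1.29 × 0.1047 = 3.063 + 0.1350 = 3.198 mg/L.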